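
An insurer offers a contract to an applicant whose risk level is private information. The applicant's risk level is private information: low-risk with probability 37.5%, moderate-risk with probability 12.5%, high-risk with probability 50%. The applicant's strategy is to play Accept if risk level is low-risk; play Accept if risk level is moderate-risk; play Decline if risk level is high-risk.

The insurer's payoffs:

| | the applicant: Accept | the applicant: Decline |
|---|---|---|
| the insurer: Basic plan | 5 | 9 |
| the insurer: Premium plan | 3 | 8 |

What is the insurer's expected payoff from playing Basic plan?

E[Basic plan] = 0.375·5 + 0.125·5 + 0.5·9 = 1.875 + 0.625 + 4.5 = 7

7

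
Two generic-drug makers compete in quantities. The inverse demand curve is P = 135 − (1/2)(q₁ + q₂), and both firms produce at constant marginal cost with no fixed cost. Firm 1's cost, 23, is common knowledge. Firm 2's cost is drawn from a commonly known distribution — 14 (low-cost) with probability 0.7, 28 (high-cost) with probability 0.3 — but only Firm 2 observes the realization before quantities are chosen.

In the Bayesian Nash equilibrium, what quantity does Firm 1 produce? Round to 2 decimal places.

Each type of Firm 2 best-responds to q₁; Firm 1 best-responds to the expected q₂ over Firm 2's types.
Firm 2 with cost c maximizes (135 − (1/2)(q₁+q₂) − c)·q₂, giving q₂(c) = (135 − c − (1/2)q₁).
E[c₂] = 0.7·14 + 0.3·28 = 18.2
Firm 1's FOC against E[q₂] yields q₁ = (135 − 2·23 + E[c₂])/(3/2) = (135 − 46 + 18.2)/(3/2) = 71.4667.

71.47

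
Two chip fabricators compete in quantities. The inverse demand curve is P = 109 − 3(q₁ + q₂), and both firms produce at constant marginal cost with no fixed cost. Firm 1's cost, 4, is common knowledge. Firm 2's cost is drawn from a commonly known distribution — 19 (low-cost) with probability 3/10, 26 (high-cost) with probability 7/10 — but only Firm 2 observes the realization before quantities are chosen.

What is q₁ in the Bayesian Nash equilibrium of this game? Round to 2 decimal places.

Firm 2 with cost c maximizes (109 − 3(q₁+q₂) − c)·q₂, giving q₂(c) = (109 − c − 3q₁)/6.
E[c₂] = 3/10·19 + 7/10·26 = 23.9
Firm 1's FOC against E[q₂] yields q₁ = (109 − 2·4 + E[c₂])/9 = (109 − 8 + 23.9)/9 = 13.8778.

13.88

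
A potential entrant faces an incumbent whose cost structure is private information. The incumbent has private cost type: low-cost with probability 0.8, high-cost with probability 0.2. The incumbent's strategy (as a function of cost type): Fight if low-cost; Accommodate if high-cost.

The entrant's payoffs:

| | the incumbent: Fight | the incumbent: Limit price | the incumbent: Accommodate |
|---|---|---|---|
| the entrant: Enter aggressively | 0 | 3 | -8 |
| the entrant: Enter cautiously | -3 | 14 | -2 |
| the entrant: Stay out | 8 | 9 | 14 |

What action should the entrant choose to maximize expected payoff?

Compute the entrant's expected payoff for each action, taking the expectation over the incumbent's type.
E[Enter aggressively] = 0.8·(0) + 0.2·(-8) = -1.6
E[Enter cautiously] = 0.8·(-3) + 0.2·(-2) = -2.8
E[Stay out] = 0.8·(8) + 0.2·(14) = 9.2
Best response: Stay out (9.2 is the largest).

Stay out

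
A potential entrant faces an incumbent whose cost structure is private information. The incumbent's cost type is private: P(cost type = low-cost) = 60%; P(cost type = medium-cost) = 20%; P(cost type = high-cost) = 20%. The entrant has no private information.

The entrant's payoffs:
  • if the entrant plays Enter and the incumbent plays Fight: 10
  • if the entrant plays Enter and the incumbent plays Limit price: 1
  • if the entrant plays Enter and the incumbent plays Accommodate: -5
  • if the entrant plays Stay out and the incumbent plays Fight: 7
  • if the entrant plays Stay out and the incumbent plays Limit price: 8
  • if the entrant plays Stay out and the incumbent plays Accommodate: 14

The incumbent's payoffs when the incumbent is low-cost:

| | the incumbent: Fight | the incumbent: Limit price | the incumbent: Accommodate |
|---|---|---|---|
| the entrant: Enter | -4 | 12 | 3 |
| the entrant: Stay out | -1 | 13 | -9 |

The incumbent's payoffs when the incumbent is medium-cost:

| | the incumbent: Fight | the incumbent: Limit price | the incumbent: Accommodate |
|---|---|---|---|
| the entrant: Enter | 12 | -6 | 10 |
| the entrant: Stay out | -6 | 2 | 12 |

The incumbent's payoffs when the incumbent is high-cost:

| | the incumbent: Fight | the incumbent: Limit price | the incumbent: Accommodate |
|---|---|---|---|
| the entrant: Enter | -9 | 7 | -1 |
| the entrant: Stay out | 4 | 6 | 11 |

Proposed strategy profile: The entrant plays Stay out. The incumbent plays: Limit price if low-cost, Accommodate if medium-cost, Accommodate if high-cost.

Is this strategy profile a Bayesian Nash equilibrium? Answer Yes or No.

The entrant plays Stay out: E[Stay out] = 0.6·(8) + 0.2·(14) + 0.2·(14) = 10.4; E[Enter] = -1.4. Best-responding. ✓
The incumbent (cost type low-cost), facing Stay out: Fight gives -1, Limit price gives 13, Accommodate gives -9. Proposed Limit price is best. ✓
The incumbent (cost type medium-cost), facing Stay out: Fight gives -6, Limit price gives 2, Accommodate gives 12. Proposed Accommodate is best. ✓
The incumbent (cost type high-cost), facing Stay out: Fight gives 4, Limit price gives 6, Accommodate gives 11. Proposed Accommodate is best. ✓

Yes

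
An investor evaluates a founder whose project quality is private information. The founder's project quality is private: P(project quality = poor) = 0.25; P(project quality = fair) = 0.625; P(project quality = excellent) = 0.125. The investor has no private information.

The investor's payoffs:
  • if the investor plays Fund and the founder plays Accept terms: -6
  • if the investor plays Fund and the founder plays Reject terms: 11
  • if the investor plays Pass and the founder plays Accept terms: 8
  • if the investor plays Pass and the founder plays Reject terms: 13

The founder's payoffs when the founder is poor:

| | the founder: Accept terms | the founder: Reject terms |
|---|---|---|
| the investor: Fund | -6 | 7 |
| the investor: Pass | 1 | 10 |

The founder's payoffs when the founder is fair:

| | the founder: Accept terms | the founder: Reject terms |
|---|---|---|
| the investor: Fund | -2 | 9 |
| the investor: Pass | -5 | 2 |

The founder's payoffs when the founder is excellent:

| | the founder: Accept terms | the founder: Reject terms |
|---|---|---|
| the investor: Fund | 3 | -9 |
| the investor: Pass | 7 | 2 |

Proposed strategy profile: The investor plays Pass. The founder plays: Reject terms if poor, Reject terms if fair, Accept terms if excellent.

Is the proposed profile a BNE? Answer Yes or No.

Yes

The investor plays Pass: E[Pass] = 0.25·(13) + 0.625·(13) + 0.125·(8) = 12.375; E[Fund] = 8.875. Best-responding. ✓
The founder (project quality poor), facing Pass: Accept terms gives 1, Reject terms gives 10. Proposed Reject terms is best. ✓
The founder (project quality fair), facing Pass: Accept terms gives -5, Reject terms gives 2. Proposed Reject terms is best. ✓
The founder (project quality excellent), facing Pass: Accept terms gives 7, Reject terms gives 2. Proposed Accept terms is best. ✓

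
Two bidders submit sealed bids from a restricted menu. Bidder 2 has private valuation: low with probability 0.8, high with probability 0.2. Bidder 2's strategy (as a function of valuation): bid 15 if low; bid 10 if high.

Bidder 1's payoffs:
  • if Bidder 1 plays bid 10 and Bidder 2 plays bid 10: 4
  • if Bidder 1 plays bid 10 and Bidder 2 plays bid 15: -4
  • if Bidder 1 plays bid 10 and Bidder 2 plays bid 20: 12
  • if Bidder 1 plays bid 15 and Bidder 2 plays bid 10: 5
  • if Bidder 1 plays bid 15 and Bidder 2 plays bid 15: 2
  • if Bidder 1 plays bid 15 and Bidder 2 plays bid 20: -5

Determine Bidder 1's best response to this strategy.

bid 15

E[bid 10] = 0.8·(-4) + 0.2·(4) = -2.4
E[bid 15] = 0.8·(2) + 0.2·(5) = 2.6
Best response: bid 15 (2.6 is the largest).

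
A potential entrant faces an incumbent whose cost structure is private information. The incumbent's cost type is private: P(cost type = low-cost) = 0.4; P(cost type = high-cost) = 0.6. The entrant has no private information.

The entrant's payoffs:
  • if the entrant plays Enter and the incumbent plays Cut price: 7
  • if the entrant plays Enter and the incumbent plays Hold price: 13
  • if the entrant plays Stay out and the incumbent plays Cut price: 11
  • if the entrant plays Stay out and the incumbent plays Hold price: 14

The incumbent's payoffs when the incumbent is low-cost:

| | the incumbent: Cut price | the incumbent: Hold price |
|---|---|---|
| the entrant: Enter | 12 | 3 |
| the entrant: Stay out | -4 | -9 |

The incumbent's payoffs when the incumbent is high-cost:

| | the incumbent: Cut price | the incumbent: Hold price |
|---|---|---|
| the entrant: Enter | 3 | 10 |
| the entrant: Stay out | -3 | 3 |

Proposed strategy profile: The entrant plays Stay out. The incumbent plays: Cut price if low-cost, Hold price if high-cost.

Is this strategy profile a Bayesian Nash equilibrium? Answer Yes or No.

A profile is a BNE iff every type of every player is best-responding given beliefs about the other side.
The entrant plays Stay out: E[Stay out] = 0.4·(11) + 0.6·(14) = 12.8; E[Enter] = 10.6. Best-responding. ✓
The incumbent (cost type low-cost), facing Stay out: Cut price gives -4, Hold price gives -9. Proposed Cut price is best. ✓
The incumbent (cost type high-cost), facing Stay out: Cut price gives -3, Hold price gives 3. Proposed Hold price is best. ✓

Yes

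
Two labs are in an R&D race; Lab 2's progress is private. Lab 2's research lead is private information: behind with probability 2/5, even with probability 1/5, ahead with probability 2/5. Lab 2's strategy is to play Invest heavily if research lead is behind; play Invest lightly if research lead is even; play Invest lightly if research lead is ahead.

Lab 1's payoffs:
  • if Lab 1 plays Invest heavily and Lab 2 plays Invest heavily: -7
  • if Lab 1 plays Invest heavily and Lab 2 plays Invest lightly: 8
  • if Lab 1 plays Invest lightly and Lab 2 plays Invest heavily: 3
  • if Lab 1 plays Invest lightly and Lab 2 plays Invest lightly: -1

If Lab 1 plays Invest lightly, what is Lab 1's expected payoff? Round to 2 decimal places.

E[Invest lightly] = 2/5·3 + 1/5·(-1) + 2/5·(-1) = 6/5 + (-1/5) + (-2/5) = 3/5

0.60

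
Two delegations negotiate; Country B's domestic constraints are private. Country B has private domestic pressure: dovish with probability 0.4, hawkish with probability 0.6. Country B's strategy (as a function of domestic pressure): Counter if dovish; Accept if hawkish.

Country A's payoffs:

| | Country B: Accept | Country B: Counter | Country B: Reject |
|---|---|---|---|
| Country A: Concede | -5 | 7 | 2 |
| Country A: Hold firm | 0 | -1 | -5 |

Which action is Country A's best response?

Concede

E[Concede] = 0.4·(7) + 0.6·(-5) = -0.2
E[Hold firm] = 0.4·(-1) + 0.6·(0) = -0.4
Best response: Concede (-0.2 is the largest).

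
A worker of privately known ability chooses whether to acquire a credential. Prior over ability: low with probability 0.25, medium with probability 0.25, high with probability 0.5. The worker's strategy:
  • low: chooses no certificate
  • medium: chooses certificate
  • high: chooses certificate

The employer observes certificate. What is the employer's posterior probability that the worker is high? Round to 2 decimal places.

0.67

P(certificate) = 0.25·0 + 0.25·1 + 0.5·1 = 0.75
P(high | certificate) = (0.5·1) / 0.75 = 0.5 / 0.75 = 0.666667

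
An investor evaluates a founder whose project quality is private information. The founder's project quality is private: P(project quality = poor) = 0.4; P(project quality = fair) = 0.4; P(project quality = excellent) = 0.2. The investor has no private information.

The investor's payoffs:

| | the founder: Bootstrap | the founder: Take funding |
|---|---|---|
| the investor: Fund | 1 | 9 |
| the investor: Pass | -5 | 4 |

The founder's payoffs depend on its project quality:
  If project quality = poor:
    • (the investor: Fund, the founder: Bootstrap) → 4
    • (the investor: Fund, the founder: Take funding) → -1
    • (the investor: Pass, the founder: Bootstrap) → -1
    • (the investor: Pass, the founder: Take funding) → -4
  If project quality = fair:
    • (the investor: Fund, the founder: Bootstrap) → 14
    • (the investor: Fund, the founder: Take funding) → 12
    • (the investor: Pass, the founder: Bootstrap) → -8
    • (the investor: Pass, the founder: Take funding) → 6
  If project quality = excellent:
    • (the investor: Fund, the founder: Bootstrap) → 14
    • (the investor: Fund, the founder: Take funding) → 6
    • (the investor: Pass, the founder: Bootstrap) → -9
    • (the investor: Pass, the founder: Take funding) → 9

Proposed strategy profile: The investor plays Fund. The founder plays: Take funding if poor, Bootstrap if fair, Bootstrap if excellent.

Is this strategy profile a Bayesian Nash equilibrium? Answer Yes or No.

No

The investor plays Fund: E[Fund] = 0.4·(9) + 0.4·(1) + 0.2·(1) = 4.2; E[Pass] = -1.4. Best-responding. ✓
The founder (project quality poor), facing Fund: Bootstrap gives 4, Take funding gives -1. Proposed Take funding is not best — profitable deviation exists. ✗
The founder (project quality fair), facing Fund: Bootstrap gives 14, Take funding gives 12. Proposed Bootstrap is best. ✓
The founder (project quality excellent), facing Fund: Bootstrap gives 14, Take funding gives 6. Proposed Bootstrap is best. ✓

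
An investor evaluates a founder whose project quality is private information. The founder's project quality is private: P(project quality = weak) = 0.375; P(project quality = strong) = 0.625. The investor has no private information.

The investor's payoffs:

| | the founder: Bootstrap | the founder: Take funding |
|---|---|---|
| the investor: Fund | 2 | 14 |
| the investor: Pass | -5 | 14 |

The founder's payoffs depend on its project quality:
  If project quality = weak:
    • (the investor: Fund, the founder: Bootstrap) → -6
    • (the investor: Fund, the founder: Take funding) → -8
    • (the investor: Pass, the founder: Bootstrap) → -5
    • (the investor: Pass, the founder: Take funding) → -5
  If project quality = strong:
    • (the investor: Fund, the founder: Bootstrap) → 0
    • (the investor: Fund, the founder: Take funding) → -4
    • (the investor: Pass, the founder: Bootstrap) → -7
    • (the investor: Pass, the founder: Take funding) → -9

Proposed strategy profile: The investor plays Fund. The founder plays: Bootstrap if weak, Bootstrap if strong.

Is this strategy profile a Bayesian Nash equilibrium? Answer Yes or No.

Yes

A profile is a BNE iff every type of every player is best-responding given beliefs about the other side.
The investor plays Fund: E[Fund] = 0.375·(2) + 0.625·(2) = 2; E[Pass] = -5. Best-responding. ✓
The founder (project quality weak), facing Fund: Bootstrap gives -6, Take funding gives -8. Proposed Bootstrap is best. ✓
The founder (project quality strong), facing Fund: Bootstrap gives 0, Take funding gives -4. Proposed Bootstrap is best. ✓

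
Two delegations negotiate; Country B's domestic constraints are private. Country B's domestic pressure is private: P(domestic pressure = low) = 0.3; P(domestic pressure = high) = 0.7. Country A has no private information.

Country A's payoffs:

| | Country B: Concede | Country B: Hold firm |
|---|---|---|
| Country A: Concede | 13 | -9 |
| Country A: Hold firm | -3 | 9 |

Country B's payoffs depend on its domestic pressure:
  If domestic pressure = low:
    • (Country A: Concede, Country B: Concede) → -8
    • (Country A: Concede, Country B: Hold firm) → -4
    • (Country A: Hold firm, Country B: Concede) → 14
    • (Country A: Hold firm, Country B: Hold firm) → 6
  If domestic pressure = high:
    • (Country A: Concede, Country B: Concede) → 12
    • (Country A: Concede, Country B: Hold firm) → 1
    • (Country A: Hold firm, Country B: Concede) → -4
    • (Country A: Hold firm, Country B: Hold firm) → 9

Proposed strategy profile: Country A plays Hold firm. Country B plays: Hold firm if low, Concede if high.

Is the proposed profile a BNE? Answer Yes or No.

No

A profile is a BNE iff every type of every player is best-responding given beliefs about the other side.
Country A plays Hold firm: E[Hold firm] = 0.3·(9) + 0.7·(-3) = 0.6; E[Concede] = 6.4. Not best-responding. ✗
Country B (domestic pressure low), facing Hold firm: Concede gives 14, Hold firm gives 6. Proposed Hold firm is not best — profitable deviation exists. ✗
Country B (domestic pressure high), facing Hold firm: Concede gives -4, Hold firm gives 9. Proposed Concede is not best — profitable deviation exists. ✗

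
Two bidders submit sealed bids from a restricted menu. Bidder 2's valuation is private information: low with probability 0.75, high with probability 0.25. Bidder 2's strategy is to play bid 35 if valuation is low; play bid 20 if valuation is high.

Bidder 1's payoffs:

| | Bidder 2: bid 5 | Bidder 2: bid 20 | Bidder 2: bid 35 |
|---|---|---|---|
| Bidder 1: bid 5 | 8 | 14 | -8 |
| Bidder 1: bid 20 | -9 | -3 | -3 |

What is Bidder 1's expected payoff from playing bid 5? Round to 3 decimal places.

Take the expectation over Bidder 2's valuation, weighting each type's action by its prior probability.
E[bid 5] = 0.75·(-8) + 0.25·14 = (-6) + 3.5 = -2.5

-2.500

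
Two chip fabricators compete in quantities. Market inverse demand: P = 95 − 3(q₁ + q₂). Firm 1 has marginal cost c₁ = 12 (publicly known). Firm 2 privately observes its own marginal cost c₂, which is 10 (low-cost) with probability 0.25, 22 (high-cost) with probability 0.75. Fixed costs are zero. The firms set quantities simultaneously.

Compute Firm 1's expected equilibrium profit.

Type-c best response for Firm 2: q₂(c) = (95 − c)/6 − q₁/2.
Firm 1 maximizes expected profit; its first-order condition is 95 − 6q₁ − 3E[q₂] − 12 = 0.
Substituting E[q₂] and solving: E[c₂] = 19, so q₁ = (95 − 2·12 + 19)/9 = 10.
E[P] = 95 − 3·(q₁ + E[q₂]) = 42; Firm 1's expected profit = (E[P] − 12)·q₁ = (42 − 12)·10 = 300.

300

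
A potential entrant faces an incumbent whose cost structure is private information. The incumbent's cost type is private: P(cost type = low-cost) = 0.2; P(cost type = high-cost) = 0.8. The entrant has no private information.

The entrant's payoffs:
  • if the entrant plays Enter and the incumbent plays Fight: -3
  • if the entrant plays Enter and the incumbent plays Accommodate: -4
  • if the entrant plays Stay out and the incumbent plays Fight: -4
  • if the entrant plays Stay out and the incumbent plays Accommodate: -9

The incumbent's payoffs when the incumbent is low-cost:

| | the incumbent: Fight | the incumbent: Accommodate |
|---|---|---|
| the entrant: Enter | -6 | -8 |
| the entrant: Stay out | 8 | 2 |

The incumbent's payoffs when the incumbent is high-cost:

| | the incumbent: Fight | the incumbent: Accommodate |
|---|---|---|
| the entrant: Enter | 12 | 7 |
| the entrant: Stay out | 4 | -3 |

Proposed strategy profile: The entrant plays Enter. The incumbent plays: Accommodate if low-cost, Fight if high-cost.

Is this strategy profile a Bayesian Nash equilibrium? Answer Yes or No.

A profile is a BNE iff every type of every player is best-responding given beliefs about the other side.
The entrant plays Enter: E[Enter] = 0.2·(-4) + 0.8·(-3) = -3.2; E[Stay out] = -5. Best-responding. ✓
The incumbent (cost type low-cost), facing Enter: Fight gives -6, Accommodate gives -8. Proposed Accommodate is not best — profitable deviation exists. ✗
The incumbent (cost type high-cost), facing Enter: Fight gives 12, Accommodate gives 7. Proposed Fight is best. ✓

No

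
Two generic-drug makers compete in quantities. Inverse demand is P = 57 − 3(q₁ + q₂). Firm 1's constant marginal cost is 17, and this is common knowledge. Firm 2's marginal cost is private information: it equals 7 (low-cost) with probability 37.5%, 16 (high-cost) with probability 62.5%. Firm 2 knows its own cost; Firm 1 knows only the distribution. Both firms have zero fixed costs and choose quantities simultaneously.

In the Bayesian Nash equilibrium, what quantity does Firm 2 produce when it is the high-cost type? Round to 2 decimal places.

Type-c best response for Firm 2: q₂(c) = (57 − c)/6 − q₁/2.
Firm 1 maximizes expected profit; its first-order condition is 57 − 6q₁ − 3E[q₂] − 17 = 0.
Substituting E[q₂] and solving: E[c₂] = 12.625, so q₁ = (57 − 2·17 + 12.625)/9 = 3.95833.
q₂(high-cost) = (57 − 16 − 3·3.95833)/6 = 4.85417.

4.85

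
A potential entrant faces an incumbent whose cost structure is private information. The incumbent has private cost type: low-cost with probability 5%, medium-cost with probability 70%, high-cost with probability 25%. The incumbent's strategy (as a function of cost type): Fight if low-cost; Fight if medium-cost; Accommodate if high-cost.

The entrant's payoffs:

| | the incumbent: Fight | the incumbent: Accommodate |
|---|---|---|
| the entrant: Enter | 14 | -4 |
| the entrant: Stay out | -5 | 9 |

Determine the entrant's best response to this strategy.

Compute the entrant's expected payoff for each action, taking the expectation over the incumbent's type.
E[Enter] = 0.05·(14) + 0.7·(14) + 0.25·(-4) = 9.5
E[Stay out] = 0.05·(-5) + 0.7·(-5) + 0.25·(9) = -1.5
Best response: Enter (9.5 is the largest).

Enter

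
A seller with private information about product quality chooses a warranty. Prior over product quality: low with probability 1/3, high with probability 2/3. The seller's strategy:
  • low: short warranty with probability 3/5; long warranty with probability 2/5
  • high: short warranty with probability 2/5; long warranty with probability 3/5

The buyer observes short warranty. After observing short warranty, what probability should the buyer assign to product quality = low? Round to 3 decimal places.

0.429

Apply Bayes' rule using the sender's strategy as the likelihood.
P(short warranty) = (1/3)·(3/5) + (2/3)·(2/5) = 7/15
P(low | short warranty) = ((1/3)·(3/5)) / (7/15) = (1/5) / (7/15) = 3/7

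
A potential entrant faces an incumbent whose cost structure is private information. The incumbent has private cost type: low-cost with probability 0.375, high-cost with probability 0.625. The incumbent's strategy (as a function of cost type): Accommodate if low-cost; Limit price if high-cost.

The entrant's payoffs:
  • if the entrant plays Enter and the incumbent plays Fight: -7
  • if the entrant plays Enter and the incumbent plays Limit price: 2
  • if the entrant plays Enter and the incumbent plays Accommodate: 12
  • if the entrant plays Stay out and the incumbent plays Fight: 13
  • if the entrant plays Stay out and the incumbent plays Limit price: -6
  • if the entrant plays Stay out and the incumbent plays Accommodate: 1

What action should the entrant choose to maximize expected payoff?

Enter

E[Enter] = 0.375·(12) + 0.625·(2) = 5.75
E[Stay out] = 0.375·(1) + 0.625·(-6) = -3.375
Best response: Enter (5.75 is the largest).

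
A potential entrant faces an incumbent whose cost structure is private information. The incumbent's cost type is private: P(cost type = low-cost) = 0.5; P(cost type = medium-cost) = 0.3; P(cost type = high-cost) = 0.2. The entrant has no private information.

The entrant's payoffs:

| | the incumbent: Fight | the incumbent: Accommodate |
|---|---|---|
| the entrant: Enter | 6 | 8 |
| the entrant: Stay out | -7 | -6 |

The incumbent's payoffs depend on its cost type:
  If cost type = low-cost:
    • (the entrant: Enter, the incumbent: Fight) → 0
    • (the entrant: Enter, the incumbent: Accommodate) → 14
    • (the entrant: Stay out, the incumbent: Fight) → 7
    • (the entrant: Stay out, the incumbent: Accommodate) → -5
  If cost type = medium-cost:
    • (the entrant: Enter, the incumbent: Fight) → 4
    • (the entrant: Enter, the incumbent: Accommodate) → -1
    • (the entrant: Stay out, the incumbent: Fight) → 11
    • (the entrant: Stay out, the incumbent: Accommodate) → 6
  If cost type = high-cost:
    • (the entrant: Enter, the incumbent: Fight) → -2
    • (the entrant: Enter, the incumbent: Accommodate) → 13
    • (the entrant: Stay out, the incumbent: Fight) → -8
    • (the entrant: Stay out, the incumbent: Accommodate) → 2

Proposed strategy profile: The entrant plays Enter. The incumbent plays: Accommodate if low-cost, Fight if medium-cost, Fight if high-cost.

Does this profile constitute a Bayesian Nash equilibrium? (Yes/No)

No

The entrant plays Enter: E[Enter] = 0.5·(8) + 0.3·(6) + 0.2·(6) = 7; E[Stay out] = -6.5. Best-responding. ✓
The incumbent (cost type low-cost), facing Enter: Fight gives 0, Accommodate gives 14. Proposed Accommodate is best. ✓
The incumbent (cost type medium-cost), facing Enter: Fight gives 4, Accommodate gives -1. Proposed Fight is best. ✓
The incumbent (cost type high-cost), facing Enter: Fight gives -2, Accommodate gives 13. Proposed Fight is not best — profitable deviation exists. ✗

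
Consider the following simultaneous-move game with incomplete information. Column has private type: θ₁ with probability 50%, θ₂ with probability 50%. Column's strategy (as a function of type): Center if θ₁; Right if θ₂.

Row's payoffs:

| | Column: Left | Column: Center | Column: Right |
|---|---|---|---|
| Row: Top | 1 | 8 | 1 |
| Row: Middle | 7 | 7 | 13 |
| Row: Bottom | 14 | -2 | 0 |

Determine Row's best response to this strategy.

Compute Row's expected payoff for each action, taking the expectation over Column's type.
E[Top] = 0.5·(8) + 0.5·(1) = 4.5
E[Middle] = 0.5·(7) + 0.5·(13) = 10
E[Bottom] = 0.5·(-2) + 0.5·(0) = -1
Best response: Middle (10 is the largest).

Middle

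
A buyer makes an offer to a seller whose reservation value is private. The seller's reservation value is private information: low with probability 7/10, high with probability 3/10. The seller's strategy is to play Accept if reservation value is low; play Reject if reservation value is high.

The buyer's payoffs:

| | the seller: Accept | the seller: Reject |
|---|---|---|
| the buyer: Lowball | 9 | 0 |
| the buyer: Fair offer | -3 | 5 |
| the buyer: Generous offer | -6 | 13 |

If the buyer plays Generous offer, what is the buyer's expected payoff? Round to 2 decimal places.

Take the expectation over the seller's reservation value, weighting each type's action by its prior probability.
E[Generous offer] = 7/10·(-6) + 3/10·13 = (-21/5) + 39/10 = -3/10

-0.30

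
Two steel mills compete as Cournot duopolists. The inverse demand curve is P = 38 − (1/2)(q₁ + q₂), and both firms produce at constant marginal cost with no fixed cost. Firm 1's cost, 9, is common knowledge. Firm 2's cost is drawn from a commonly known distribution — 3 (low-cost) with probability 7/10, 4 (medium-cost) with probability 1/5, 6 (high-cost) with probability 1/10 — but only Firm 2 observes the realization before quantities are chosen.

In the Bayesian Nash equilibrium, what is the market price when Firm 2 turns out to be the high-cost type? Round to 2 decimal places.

18.08

Firm 2 with cost c maximizes (38 − (1/2)(q₁+q₂) − c)·q₂, giving q₂(c) = (38 − c − (1/2)q₁).
E[c₂] = 7/10·3 + 1/5·4 + 1/10·6 = 3.5
Firm 1's FOC against E[q₂] yields q₁ = (38 − 2·9 + E[c₂])/(3/2) = (38 − 18 + 3.5)/(3/2) = 15.6667.
q₂(high-cost) = 24.1667, so P = 38 − (1/2)·(15.6667 + 24.1667) = 18.0833.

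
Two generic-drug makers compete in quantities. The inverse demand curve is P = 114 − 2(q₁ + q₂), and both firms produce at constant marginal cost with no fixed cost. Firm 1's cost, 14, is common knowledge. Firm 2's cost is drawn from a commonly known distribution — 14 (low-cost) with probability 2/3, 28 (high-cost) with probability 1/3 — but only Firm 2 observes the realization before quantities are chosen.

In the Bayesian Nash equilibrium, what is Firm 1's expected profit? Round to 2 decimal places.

Type-c best response for Firm 2: q₂(c) = (114 − c)/4 − q₁/2.
Firm 1 maximizes expected profit; its first-order condition is 114 − 4q₁ − 2E[q₂] − 14 = 0.
Substituting E[q₂] and solving: E[c₂] = 18.6667, so q₁ = (114 − 2·14 + 18.6667)/6 = 17.4444.
E[P] = 114 − 2·(q₁ + E[q₂]) = 48.8889; Firm 1's expected profit = (E[P] − 14)·q₁ = (48.8889 − 14)·17.4444 = 608.617.

608.62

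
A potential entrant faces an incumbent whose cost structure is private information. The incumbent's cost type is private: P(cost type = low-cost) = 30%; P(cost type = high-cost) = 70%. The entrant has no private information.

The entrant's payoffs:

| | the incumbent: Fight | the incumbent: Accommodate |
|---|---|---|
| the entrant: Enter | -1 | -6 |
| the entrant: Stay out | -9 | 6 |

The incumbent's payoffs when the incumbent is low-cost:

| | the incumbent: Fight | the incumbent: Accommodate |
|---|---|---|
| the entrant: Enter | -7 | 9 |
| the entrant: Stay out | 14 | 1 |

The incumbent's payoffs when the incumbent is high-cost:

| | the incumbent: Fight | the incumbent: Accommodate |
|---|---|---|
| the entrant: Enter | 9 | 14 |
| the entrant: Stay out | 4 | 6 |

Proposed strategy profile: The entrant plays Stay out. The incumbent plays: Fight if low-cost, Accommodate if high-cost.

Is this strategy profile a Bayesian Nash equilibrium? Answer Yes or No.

A profile is a BNE iff every type of every player is best-responding given beliefs about the other side.
The entrant plays Stay out: E[Stay out] = 0.3·(-9) + 0.7·(6) = 1.5; E[Enter] = -4.5. Best-responding. ✓
The incumbent (cost type low-cost), facing Stay out: Fight gives 14, Accommodate gives 1. Proposed Fight is best. ✓
The incumbent (cost type high-cost), facing Stay out: Fight gives 4, Accommodate gives 6. Proposed Accommodate is best. ✓

Yes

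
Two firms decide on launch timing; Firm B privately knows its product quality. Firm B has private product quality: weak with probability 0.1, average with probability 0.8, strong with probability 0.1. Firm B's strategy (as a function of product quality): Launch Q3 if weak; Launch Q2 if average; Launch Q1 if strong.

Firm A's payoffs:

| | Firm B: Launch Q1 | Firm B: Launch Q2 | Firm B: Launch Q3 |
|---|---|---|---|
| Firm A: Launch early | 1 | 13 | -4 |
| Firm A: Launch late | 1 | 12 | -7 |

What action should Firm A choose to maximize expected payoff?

Launch early

E[Launch early] = 0.1·(-4) + 0.8·(13) + 0.1·(1) = 10.1
E[Launch late] = 0.1·(-7) + 0.8·(12) + 0.1·(1) = 9
Best response: Launch early (10.1 is the largest).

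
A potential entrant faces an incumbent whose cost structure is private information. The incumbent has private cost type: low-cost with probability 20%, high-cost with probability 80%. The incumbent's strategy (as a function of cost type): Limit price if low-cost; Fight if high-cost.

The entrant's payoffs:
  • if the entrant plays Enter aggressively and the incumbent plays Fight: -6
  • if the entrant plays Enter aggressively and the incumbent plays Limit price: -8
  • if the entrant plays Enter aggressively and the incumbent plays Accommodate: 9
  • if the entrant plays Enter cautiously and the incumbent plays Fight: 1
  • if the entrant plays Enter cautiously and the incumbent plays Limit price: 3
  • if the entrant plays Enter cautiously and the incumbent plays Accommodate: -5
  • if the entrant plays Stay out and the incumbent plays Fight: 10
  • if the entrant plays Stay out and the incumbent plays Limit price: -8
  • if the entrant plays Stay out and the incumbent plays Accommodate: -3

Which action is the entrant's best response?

E[Enter aggressively] = 0.2·(-8) + 0.8·(-6) = -6.4
E[Enter cautiously] = 0.2·(3) + 0.8·(1) = 1.4
E[Stay out] = 0.2·(-8) + 0.8·(10) = 6.4
Best response: Stay out (6.4 is the largest).

Stay out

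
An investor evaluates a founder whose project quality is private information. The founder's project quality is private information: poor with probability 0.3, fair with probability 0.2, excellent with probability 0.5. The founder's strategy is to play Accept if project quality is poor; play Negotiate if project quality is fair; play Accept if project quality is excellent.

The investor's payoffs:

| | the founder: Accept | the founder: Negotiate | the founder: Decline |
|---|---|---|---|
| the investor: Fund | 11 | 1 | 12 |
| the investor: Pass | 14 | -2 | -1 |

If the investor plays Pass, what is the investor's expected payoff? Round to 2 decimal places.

10.80

E[Pass] = 0.3·14 + 0.2·(-2) + 0.5·14 = 4.2 + (-0.4) + 7 = 10.8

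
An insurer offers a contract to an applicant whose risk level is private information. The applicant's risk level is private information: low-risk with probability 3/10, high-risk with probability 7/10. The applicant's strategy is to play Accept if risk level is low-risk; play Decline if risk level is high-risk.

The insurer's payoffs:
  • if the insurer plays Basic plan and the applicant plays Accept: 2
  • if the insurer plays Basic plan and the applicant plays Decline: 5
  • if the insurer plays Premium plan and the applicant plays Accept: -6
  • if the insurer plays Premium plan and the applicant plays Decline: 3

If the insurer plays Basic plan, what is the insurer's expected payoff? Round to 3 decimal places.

4.100

E[Basic plan] = 3/10·2 + 7/10·5 = 3/5 + 7/2 = 41/10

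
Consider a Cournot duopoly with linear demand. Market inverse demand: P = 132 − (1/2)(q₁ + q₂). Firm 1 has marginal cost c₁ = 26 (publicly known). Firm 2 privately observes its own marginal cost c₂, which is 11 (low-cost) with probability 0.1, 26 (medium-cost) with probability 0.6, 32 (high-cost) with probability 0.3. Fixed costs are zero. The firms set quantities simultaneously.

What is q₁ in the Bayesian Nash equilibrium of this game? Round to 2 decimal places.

Type-c best response for Firm 2: q₂(c) = (132 − c) − q₁/2.
Firm 1 maximizes expected profit; its first-order condition is 132 − q₁ − (1/2)E[q₂] − 26 = 0.
Substituting E[q₂] and solving: E[c₂] = 26.3, so q₁ = (132 − 2·26 + 26.3)/(3/2) = 70.8667.

70.87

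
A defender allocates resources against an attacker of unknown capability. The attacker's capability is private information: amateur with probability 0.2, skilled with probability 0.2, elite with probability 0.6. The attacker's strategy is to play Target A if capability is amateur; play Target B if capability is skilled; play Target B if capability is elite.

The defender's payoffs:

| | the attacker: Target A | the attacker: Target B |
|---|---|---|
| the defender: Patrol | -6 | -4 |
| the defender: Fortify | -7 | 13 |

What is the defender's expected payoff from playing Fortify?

9

E[Fortify] = 0.2·(-7) + 0.2·13 + 0.6·13 = (-1.4) + 2.6 + 7.8 = 9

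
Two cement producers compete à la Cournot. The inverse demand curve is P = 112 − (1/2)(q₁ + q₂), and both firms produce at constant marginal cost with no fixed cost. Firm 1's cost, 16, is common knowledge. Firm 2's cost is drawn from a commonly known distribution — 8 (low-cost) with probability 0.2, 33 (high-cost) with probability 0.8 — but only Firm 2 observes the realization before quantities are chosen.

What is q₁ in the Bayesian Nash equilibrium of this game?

Type-c best response for Firm 2: q₂(c) = (112 − c) − q₁/2.
Firm 1 maximizes expected profit; its first-order condition is 112 − q₁ − (1/2)E[q₂] − 16 = 0.
Substituting E[q₂] and solving: E[c₂] = 28, so q₁ = (112 − 2·16 + 28)/(3/2) = 72.

72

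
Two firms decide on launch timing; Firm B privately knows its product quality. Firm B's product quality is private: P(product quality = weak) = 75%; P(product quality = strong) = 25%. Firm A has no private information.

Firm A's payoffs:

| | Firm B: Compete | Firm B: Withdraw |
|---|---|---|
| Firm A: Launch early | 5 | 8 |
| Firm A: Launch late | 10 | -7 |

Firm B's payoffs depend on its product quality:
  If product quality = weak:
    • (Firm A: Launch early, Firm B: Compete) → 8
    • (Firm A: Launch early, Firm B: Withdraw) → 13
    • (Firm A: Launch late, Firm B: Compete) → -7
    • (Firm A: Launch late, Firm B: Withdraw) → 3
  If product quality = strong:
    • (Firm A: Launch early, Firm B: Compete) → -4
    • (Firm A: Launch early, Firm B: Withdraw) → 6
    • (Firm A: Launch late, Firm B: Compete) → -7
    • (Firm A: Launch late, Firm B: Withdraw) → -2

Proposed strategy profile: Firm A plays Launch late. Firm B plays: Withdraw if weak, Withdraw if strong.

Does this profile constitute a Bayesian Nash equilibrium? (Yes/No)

A profile is a BNE iff every type of every player is best-responding given beliefs about the other side.
Firm A plays Launch late: E[Launch late] = 0.75·(-7) + 0.25·(-7) = -7; E[Launch early] = 8. Not best-responding. ✗
Firm B (product quality weak), facing Launch late: Compete gives -7, Withdraw gives 3. Proposed Withdraw is best. ✓
Firm B (product quality strong), facing Launch late: Compete gives -7, Withdraw gives -2. Proposed Withdraw is best. ✓

No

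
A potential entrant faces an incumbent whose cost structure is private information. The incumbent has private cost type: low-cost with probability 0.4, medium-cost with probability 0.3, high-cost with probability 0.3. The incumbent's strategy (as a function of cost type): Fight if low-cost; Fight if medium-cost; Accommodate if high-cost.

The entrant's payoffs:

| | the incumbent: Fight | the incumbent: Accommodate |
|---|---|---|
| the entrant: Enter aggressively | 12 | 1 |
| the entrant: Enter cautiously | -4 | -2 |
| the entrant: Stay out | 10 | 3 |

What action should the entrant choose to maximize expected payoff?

E[Enter aggressively] = 0.4·(12) + 0.3·(12) + 0.3·(1) = 8.7
E[Enter cautiously] = 0.4·(-4) + 0.3·(-4) + 0.3·(-2) = -3.4
E[Stay out] = 0.4·(10) + 0.3·(10) + 0.3·(3) = 7.9
Best response: Enter aggressively (8.7 is the largest).

Enter aggressively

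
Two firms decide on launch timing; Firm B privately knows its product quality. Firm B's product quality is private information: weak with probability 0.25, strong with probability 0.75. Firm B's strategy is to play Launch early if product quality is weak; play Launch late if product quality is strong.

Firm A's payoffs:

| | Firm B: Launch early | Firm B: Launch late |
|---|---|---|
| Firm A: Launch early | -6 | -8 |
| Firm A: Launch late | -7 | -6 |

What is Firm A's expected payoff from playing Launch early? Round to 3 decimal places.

E[Launch early] = 0.25·(-6) + 0.75·(-8) = (-1.5) + (-6) = -7.5

-7.500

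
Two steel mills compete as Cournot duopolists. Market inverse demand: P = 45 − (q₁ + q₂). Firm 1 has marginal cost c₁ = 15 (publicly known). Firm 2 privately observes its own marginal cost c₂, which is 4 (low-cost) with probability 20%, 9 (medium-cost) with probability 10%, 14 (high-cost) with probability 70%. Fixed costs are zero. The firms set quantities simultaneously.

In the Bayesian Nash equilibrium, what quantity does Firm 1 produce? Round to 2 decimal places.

8.83

Firm 2 with cost c maximizes (45 − (q₁+q₂) − c)·q₂, giving q₂(c) = (45 − c − q₁)/2.
E[c₂] = 0.2·4 + 0.1·9 + 0.7·14 = 11.5
Firm 1's FOC against E[q₂] yields q₁ = (45 − 2·15 + E[c₂])/3 = (45 − 30 + 11.5)/3 = 8.83333.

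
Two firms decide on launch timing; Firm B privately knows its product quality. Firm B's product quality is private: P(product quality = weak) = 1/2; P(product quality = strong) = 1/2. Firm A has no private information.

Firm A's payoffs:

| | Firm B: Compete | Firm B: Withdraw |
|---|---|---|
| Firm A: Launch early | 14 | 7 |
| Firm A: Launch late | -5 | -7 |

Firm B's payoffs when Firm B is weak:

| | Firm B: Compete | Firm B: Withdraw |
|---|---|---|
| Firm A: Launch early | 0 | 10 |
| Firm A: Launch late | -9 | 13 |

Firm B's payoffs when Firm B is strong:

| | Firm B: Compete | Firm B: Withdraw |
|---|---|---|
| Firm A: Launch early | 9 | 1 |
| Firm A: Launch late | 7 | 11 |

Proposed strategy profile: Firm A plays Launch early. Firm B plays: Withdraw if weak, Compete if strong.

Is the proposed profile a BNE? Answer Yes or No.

Yes

Firm A plays Launch early: E[Launch early] = 1/2·(7) + 1/2·(14) = 21/2; E[Launch late] = -6. Best-responding. ✓
Firm B (product quality weak), facing Launch early: Compete gives 0, Withdraw gives 10. Proposed Withdraw is best. ✓
Firm B (product quality strong), facing Launch early: Compete gives 9, Withdraw gives 1. Proposed Compete is best. ✓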